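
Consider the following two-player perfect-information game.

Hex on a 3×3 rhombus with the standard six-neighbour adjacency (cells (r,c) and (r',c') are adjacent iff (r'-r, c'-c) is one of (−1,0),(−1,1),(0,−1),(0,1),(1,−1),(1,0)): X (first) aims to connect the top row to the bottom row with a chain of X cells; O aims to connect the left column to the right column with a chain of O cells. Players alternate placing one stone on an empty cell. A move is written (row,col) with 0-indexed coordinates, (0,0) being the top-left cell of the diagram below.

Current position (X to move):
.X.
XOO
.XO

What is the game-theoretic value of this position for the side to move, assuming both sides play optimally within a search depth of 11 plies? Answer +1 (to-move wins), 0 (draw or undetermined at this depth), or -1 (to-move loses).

[.X./XOO/.XO] X move#1: (0,0):-1/XX./XOO/.XO, (0,2):-1/.XX/XOO/.XO, (2,0):+1/.X./XOO/XXO*
[.X./XOO/XXO] end (terminal -1, O#2); searched .X./XOO/.XO to 11

value(.X./XOO/.XO, X) = +1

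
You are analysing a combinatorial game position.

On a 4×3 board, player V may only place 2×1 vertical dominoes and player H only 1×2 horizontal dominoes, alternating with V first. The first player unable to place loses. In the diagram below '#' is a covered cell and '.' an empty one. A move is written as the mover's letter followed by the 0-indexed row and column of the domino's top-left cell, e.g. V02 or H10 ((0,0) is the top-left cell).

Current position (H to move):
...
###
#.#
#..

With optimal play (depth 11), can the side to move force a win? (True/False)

ply 1, H at .../###/#.#/#.. | H00=-1→##./###/#.#/#..; H01=-1→.##/###/#.#/#..; H31=+1→.../###/#.#/###*
ply 2: .../###/#.#/### is terminal -1 (V); from .../###/#.#/#.. depth 11

H winning at [.../###/#.#/#..]: True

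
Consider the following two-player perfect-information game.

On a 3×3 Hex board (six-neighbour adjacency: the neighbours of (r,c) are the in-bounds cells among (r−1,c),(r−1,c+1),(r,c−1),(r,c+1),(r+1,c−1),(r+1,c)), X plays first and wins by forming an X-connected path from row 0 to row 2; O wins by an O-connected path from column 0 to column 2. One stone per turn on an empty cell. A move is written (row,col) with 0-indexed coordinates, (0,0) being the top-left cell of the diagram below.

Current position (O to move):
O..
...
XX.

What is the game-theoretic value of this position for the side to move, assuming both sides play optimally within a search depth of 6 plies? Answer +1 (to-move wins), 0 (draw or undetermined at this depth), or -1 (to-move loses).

value(O../.../XX., O) = +1

ply 1, O at O../.../XX. | (0,1)=-1→OO./.../XX.; (0,2)=-1→O.O/.../XX.; (1,0)=-1→O../O../XX.; (1,1)=+1→O../.O./XX.*; (1,2)=-1→O../..O/XX.; (2,2)=-1→O../.../XXO
ply 2, X at O../.O./XX. | (0,1)=-1→OX./.O./XX.*; (0,2)=-1→O.X/.O./XX.; (1,0)=-1→O../XO./XX.; (1,2)=-1→O../.OX/XX.; (2,2)=-1→O../.O./XXX
ply 3, O at OX./.O./XX. | (0,2)=-1→OXO/.O./XX.; (1,0)=+1→OX./OO./XX.*; (1,2)=-1→OX./.OO/XX.; (2,2)=-1→OX./.O./XXO
ply 4, X at OX./OO./XX. | (0,2)=-1→OXX/OO./XX.*; (1,2)=-1→OX./OOX/XX.; (2,2)=-1→OX./OO./XXX
ply 5, O at OXX/OO./XX. | (1,2)=+1→OXX/OOO/XX.*; (2,2)=-1→OXX/OO./XXO
ply 6: OXX/OOO/XX. is terminal -1 (X); from O../.../XX. depth 6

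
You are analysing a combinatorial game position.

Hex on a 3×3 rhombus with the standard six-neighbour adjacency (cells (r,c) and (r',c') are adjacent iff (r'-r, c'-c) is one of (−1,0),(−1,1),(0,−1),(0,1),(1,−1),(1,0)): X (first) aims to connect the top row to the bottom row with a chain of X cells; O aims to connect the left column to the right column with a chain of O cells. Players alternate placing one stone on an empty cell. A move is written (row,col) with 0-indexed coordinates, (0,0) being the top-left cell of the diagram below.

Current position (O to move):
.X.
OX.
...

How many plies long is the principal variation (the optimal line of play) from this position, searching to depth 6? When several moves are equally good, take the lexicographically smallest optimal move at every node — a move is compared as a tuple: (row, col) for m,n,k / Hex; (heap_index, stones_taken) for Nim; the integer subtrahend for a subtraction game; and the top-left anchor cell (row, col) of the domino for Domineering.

[.X./OX./...] O move#1: (0,0):-1/OX./OX./...*, (0,2):-1/.XO/OX./..., (1,2):-1/.X./OXO/..., (2,0):-1/.X./OX./O.., (2,1):-1/.X./OX./.O., (2,2):-1/.X./OX./..O
[OX./OX./...] X move#2: (0,2):+1/OXX/OX./...*, (1,2):+1/OX./OXX/..., (2,0):+1/OX./OX./X.., (2,1):+1/OX./OX./.X., (2,2):+1/OX./OX./..X
[OXX/OX./...] O move#3: (1,2):-1/OXX/OXO/...*, (2,0):-1/OXX/OX./O.., (2,1):-1/OXX/OX./.O., (2,2):-1/OXX/OX./..O
[OXX/OXO/...] X move#4: (2,0):+1/OXX/OXO/X..*, (2,1):+1/OXX/OXO/.X., (2,2):+1/OXX/OXO/..X
[OXX/OXO/X..] end (terminal -1, O#5); searched .X./OX./... to 6

PV length from [.X./OX./...]: 4 plies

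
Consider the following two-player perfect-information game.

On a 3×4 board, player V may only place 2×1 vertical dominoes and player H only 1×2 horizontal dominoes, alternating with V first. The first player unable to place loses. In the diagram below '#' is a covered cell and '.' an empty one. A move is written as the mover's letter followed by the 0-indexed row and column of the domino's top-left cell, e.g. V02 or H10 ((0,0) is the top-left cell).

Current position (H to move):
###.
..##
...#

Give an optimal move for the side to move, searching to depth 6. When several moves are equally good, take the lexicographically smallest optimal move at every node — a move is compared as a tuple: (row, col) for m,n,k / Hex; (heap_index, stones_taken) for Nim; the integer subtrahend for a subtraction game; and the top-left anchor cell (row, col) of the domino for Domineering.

H's best at [###./..##/...#]: H10

[###./..##/...#] H move#1: H10:+1/###./####/...#*, H20:+1/###./..##/##.#, H21:-1/###./..##/.###
[###./####/...#] end (terminal -1, V#2); searched ###./..##/...# to 6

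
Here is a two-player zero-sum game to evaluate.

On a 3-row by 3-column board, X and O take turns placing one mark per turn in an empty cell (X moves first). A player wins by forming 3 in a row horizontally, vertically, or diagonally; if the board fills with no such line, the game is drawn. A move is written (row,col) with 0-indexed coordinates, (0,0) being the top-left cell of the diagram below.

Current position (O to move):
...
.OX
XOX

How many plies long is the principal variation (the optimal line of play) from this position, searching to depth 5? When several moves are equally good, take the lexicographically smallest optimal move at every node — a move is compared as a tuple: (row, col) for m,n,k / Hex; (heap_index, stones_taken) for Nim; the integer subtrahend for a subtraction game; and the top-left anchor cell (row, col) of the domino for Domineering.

PV length from [.../.OX/XOX]: 1 ply

[.../.OX/XOX] O move#1: (0,0):-1/O../.OX/XOX, (0,1):+1/.O./.OX/XOX*, (0,2):+0/..O/.OX/XOX, (1,0):-1/.../OOX/XOX
[.O./.OX/XOX] end (terminal -1, X#2); searched .../.OX/XOX to 5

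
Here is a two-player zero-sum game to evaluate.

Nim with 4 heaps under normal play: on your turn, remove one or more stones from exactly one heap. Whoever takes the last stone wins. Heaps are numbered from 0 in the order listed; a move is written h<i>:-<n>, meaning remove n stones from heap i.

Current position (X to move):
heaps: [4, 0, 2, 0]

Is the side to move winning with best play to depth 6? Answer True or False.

[(4,0,2,0)] X move#1: h0:-1:-1/(3,0,2,0), h0:-2:+1/(2,0,2,0)*, h0:-3:-1/(1,0,2,0), h0:-4:-1/(0,0,2,0), h2:-1:-1/(4,0,1,0), h2:-2:-1/(4,0,0,0)
[(2,0,2,0)] O move#2: h0:-1:-1/(1,0,2,0)*, h0:-2:-1/(0,0,2,0), h2:-1:-1/(2,0,1,0), h2:-2:-1/(2,0,0,0)
[(1,0,2,0)] X move#3: h0:-1:-1/(0,0,2,0), h2:-1:+1/(1,0,1,0)*, h2:-2:-1/(1,0,0,0)
[(1,0,1,0)] O move#4: h0:-1:-1/(0,0,1,0)*, h2:-1:-1/(1,0,0,0)
[(0,0,1,0)] X move#5: h2:-1:+1/(0,0,0,0)*
[(0,0,0,0)] end (terminal -1, O#6); searched (4,0,2,0) to 6

X winning at [(4,0,2,0)]: True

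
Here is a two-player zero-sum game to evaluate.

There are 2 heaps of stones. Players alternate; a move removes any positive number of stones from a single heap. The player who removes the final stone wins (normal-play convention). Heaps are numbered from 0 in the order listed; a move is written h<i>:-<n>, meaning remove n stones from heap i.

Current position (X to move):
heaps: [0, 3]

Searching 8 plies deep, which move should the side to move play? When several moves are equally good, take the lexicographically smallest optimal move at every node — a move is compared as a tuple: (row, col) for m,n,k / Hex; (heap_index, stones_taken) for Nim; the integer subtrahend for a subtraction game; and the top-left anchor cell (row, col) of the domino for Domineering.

p1 X@[(0,3)]: h1:-1[(0,2)]-1 h1:-2[(0,1)]-1 h1:-3[(0,0)]+1*
p2 O@[(0,0)] terminal -1; root [(0,3)] d8

X's best at [(0,3)]: h1:-3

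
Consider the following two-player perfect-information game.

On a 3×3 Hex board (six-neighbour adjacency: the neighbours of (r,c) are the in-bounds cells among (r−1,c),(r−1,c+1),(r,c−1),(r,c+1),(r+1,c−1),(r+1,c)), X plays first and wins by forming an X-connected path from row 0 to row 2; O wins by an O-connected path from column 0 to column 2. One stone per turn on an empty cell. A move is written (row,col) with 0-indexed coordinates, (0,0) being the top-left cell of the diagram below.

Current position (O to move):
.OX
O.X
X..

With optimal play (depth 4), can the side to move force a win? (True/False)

O winning at [.OX/O.X/X..]: False

[.OX/O.X/X..] O move#1: (0,0):-1/OOX/O.X/X..*, (1,1):-1/.OX/OOX/X.., (2,1):-1/.OX/O.X/XO., (2,2):-1/.OX/O.X/X.O
[OOX/O.X/X..] X move#2: (1,1):+1/OOX/OXX/X..*, (2,1):+1/OOX/O.X/XX., (2,2):+1/OOX/O.X/X.X
[OOX/OXX/X..] end (terminal -1, O#3); searched .OX/O.X/X.. to 4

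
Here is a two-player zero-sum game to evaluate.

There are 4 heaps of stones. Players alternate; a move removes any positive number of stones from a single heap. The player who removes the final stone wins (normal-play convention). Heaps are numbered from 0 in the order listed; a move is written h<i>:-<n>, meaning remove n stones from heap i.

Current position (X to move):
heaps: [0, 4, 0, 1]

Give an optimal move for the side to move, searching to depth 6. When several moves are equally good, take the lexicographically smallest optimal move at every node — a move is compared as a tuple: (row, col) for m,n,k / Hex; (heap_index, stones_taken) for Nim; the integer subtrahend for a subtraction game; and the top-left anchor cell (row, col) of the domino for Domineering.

X's best at [(0,4,0,1)]: h1:-3

ply 1, X at (0,4,0,1) | h1:-1=-1→(0,3,0,1); h1:-2=-1→(0,2,0,1); h1:-3=+1→(0,1,0,1)*; h1:-4=-1→(0,0,0,1); h3:-1=-1→(0,4,0,0)
ply 2, O at (0,1,0,1) | h1:-1=-1→(0,0,0,1)*; h3:-1=-1→(0,1,0,0)
ply 3, X at (0,0,0,1) | h3:-1=+1→(0,0,0,0)*
ply 4: (0,0,0,0) is terminal -1 (O); from (0,4,0,1) depth 6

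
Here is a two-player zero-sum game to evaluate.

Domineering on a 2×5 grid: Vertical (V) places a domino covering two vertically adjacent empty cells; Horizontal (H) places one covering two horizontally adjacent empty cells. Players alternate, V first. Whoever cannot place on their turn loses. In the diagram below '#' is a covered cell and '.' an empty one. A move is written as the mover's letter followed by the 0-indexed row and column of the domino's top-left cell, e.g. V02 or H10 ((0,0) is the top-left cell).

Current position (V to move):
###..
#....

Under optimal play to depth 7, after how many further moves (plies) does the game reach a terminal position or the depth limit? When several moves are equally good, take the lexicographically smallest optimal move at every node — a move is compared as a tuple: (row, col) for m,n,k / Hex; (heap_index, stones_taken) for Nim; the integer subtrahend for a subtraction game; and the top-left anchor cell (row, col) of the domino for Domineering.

PV length from [###../#....]: 3 plies

ply 1, V at ###../#.... | V03=+1→####./#..#.*; V04=-1→###.#/#...#
ply 2, H at ####./#..#. | H11=-1→####./####.*
ply 3, V at ####./####. | V04=+1→#####/#####*
ply 4: #####/##### is terminal -1 (H); from ###../#.... depth 7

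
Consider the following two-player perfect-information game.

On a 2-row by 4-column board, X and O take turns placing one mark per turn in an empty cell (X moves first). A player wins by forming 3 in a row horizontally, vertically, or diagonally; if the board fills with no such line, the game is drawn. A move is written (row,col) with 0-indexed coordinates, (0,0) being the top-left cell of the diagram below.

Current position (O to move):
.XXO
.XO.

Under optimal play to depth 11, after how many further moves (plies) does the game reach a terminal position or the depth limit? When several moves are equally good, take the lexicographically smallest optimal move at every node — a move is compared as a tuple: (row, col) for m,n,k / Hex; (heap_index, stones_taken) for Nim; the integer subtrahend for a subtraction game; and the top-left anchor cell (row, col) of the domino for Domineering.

PV length from [.XXO/.XO.]: 3 plies

ply 1, O at .XXO/.XO. | (0,0)=+0→OXXO/.XO.*; (1,0)=-1→.XXO/OXO.; (1,3)=-1→.XXO/.XOO
ply 2, X at OXXO/.XO. | (1,0)=+0→OXXO/XXO.*; (1,3)=+0→OXXO/.XOX
ply 3, O at OXXO/XXO. | (1,3)=+0→OXXO/XXOO*
ply 4: OXXO/XXOO is terminal +0 (X); from .XXO/.XO. depth 11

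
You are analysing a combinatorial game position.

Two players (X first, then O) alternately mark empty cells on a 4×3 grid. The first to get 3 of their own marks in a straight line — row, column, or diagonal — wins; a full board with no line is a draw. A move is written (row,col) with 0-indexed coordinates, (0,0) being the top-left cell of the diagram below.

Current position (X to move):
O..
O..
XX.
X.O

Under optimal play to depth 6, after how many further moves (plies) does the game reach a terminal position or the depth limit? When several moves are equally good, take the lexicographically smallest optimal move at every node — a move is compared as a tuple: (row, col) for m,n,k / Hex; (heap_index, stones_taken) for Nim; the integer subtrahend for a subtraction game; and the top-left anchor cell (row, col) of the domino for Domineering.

ply 1, X at O../O../XX./X.O | (0,1)=+1→OX./O../XX./X.O*; (0,2)=+1→O.X/O../XX./X.O; (1,1)=+1→O../OX./XX./X.O; (1,2)=+1→O../O.X/XX./X.O; (2,2)=+1→O../O../XXX/X.O; (3,1)=+1→O../O../XX./XXO
ply 2, O at OX./O../XX./X.O | (0,2)=-1→OXO/O../XX./X.O*; (1,1)=-1→OX./OO./XX./X.O; (1,2)=-1→OX./O.O/XX./X.O; (2,2)=-1→OX./O../XXO/X.O; (3,1)=-1→OX./O../XX./XOO
ply 3, X at OXO/O../XX./X.O | (1,1)=+1→OXO/OX./XX./X.O*; (1,2)=+1→OXO/O.X/XX./X.O; (2,2)=+1→OXO/O../XXX/X.O; (3,1)=+1→OXO/O../XX./XXO
ply 4: OXO/OX./XX./X.O is terminal -1 (O); from O../O../XX./X.O depth 6

PV length from [O../O../XX./X.O]: 3 plies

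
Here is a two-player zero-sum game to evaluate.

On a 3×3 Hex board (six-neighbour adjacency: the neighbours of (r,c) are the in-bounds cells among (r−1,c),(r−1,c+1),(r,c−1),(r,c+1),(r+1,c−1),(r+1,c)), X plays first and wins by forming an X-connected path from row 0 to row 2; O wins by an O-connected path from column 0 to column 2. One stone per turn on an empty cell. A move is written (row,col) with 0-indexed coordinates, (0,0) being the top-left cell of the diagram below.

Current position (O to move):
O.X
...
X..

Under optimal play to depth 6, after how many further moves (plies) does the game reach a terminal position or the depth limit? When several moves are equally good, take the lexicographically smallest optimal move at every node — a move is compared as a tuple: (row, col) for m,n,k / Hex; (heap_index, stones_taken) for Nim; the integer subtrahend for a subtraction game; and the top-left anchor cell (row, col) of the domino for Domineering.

p1 O@[O.X/.../X..]: (0,1)[OOX/.../X..]-1* (1,0)[O.X/O../X..]-1 (1,1)[O.X/.O./X..]-1 (1,2)[O.X/..O/X..]-1 (2,1)[O.X/.../XO.]-1 (2,2)[O.X/.../X.O]-1
p2 X@[OOX/.../X..]: (1,0)[OOX/X../X..]+1* (1,1)[OOX/.X./X..]+1 (1,2)[OOX/..X/X..]+1 (2,1)[OOX/.../XX.]+1 (2,2)[OOX/.../X.X]+1
p3 O@[OOX/X../X..]: (1,1)[OOX/XO./X..]-1* (1,2)[OOX/X.O/X..]-1 (2,1)[OOX/X../XO.]-1 (2,2)[OOX/X../X.O]-1
p4 X@[OOX/XO./X..]: (1,2)[OOX/XOX/X..]+1* (2,1)[OOX/XO./XX.]-1 (2,2)[OOX/XO./X.X]-1
p5 O@[OOX/XOX/X..]: (2,1)[OOX/XOX/XO.]-1* (2,2)[OOX/XOX/X.O]-1
p6 X@[OOX/XOX/XO.]: (2,2)[OOX/XOX/XOX]+1*
p7 O@[OOX/XOX/XOX] terminal -1; root [O.X/.../X..] d6

PV length from [O.X/.../X..]: 6 plies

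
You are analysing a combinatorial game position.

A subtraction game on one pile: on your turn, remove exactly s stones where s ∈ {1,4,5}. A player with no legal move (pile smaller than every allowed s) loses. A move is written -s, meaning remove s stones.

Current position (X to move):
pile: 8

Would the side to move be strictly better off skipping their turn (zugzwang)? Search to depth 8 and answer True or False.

ply 1, X at 8 | -1=-1→7*; -4=-1→4; -5=-1→3
ply 2, O at 7 | -1=-1→6; -4=-1→3; -5=+1→2*
ply 3, X at 2 | -1=-1→1*
ply 4, O at 1 | -1=+1→0*
ply 5: 0 is terminal -1 (X); from 8 depth 8
suppose X passes — search the same position with O to move:
pass> ply 1, O at 8 | -1=-1→7*; -4=-1→4; -5=-1→3
pass> ply 2, X at 7 | -1=-1→6; -4=-1→3; -5=+1→2*
pass> ply 3, O at 2 | -1=-1→1*
pass> ply 4, X at 1 | -1=+1→0*
pass> ply 5: 0 is terminal -1 (O); from 8 depth 8
for X: play -1, pass +1

zugzwang(8, X) = True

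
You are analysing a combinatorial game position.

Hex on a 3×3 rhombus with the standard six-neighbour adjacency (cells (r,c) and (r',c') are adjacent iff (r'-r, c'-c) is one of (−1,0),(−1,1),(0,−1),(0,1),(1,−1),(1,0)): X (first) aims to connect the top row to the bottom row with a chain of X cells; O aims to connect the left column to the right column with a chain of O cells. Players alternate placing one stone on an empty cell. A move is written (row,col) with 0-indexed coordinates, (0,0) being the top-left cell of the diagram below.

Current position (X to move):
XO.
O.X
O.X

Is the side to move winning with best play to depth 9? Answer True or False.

X winning at [XO./O.X/O.X]: True

p1 X@[XO./O.X/O.X]: (0,2)[XOX/O.X/O.X]+1* (1,1)[XO./OXX/O.X]-1 (2,1)[XO./O.X/OXX]-1
p2 O@[XOX/O.X/O.X] terminal -1; root [XO./O.X/O.X] d9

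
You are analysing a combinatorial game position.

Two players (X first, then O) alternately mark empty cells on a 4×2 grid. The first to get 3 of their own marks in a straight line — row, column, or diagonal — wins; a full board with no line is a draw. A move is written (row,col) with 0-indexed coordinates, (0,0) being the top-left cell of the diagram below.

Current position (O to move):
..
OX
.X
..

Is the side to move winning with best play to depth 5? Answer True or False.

[../OX/.X/..] O move#1: (0,0):-1/O./OX/.X/..*, (0,1):-1/.O/OX/.X/.., (2,0):-1/../OX/OX/.., (3,0):-1/../OX/.X/O., (3,1):-1/../OX/.X/.O
[O./OX/.X/..] X move#2: (0,1):+1/OX/OX/.X/..*, (2,0):+1/O./OX/XX/.., (3,0):-1/O./OX/.X/X., (3,1):+1/O./OX/.X/.X
[OX/OX/.X/..] end (terminal -1, O#3); searched ../OX/.X/.. to 5

O winning at [../OX/.X/..]: False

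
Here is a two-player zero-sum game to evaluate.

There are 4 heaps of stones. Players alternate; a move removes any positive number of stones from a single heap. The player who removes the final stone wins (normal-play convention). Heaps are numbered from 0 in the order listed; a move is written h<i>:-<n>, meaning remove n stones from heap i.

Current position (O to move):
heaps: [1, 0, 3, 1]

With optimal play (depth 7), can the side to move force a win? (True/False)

O winning at [(1,0,3,1)]: True

p1 O@[(1,0,3,1)]: h0:-1[(0,0,3,1)]-1 h2:-1[(1,0,2,1)]-1 h2:-2[(1,0,1,1)]-1 h2:-3[(1,0,0,1)]+1* h3:-1[(1,0,3,0)]-1
p2 X@[(1,0,0,1)]: h0:-1[(0,0,0,1)]-1* h3:-1[(1,0,0,0)]-1
p3 O@[(0,0,0,1)]: h3:-1[(0,0,0,0)]+1*
p4 X@[(0,0,0,0)] terminal -1; root [(1,0,3,1)] d7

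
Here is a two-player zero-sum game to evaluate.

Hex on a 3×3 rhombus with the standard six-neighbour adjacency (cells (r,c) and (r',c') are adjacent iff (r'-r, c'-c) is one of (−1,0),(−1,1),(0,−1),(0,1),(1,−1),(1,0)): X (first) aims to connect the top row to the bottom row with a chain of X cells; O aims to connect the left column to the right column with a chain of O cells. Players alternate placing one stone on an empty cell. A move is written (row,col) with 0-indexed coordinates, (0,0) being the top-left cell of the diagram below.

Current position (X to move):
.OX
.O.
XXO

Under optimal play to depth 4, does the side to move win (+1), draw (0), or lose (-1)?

value(.OX/.O./XXO, X) = +1

[.OX/.O./XXO] X move#1: (0,0):+1/XOX/.O./XXO*, (1,0):+1/.OX/XO./XXO, (1,2):+1/.OX/.OX/XXO
[XOX/.O./XXO] O move#2: (1,0):-1/XOX/OO./XXO*, (1,2):-1/XOX/.OO/XXO
[XOX/OO./XXO] X move#3: (1,2):+1/XOX/OOX/XXO*
[XOX/OOX/XXO] end (terminal -1, O#4); searched .OX/.O./XXO to 4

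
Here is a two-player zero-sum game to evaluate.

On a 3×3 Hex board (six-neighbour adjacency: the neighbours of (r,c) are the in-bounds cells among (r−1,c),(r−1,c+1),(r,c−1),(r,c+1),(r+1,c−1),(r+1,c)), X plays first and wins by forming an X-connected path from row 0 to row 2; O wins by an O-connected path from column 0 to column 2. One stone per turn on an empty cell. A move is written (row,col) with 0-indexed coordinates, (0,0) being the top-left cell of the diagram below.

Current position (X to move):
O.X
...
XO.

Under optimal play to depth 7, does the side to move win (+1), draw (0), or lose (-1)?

value(O.X/.../XO., X) = +1

p1 X@[O.X/.../XO.]: (0,1)[OXX/.../XO.]+1* (1,0)[O.X/X../XO.]+1 (1,1)[O.X/.X./XO.]+1 (1,2)[O.X/..X/XO.]+1 (2,2)[O.X/.../XOX]+1
p2 O@[OXX/.../XO.]: (1,0)[OXX/O../XO.]-1* (1,1)[OXX/.O./XO.]-1 (1,2)[OXX/..O/XO.]-1 (2,2)[OXX/.../XOO]-1
p3 X@[OXX/O../XO.]: (1,1)[OXX/OX./XO.]+1* (1,2)[OXX/O.X/XO.]+1 (2,2)[OXX/O../XOX]+1
p4 O@[OXX/OX./XO.] terminal -1; root [O.X/.../XO.] d7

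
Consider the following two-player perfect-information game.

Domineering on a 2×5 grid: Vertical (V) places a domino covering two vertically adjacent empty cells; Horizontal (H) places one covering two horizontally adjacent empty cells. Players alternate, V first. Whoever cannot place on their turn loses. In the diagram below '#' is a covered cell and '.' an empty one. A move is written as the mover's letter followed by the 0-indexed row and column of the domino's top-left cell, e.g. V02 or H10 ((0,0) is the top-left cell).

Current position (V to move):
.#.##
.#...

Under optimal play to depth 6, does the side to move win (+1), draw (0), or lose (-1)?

value(.#.##/.#..., V) = +1

ply 1, V at .#.##/.#... | V00=-1→##.##/##...; V02=+1→.####/.##..*
ply 2, H at .####/.##.. | H13=-1→.####/.####*
ply 3, V at .####/.#### | V00=+1→#####/#####*
ply 4: #####/##### is terminal -1 (H); from .#.##/.#... depth 6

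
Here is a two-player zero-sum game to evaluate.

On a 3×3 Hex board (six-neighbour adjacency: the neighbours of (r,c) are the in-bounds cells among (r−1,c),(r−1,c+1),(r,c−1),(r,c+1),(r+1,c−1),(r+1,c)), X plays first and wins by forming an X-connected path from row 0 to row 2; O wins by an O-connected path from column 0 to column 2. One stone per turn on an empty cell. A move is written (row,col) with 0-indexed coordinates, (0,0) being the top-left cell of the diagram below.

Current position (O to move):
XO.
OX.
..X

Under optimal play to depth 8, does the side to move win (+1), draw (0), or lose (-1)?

ply 1, O at XO./OX./..X | (0,2)=+1→XOO/OX./..X*; (1,2)=-1→XO./OXO/..X; (2,0)=-1→XO./OX./O.X; (2,1)=-1→XO./OX./.OX
ply 2: XOO/OX./..X is terminal -1 (X); from XO./OX./..X depth 8

value(XO./OX./..X, O) = +1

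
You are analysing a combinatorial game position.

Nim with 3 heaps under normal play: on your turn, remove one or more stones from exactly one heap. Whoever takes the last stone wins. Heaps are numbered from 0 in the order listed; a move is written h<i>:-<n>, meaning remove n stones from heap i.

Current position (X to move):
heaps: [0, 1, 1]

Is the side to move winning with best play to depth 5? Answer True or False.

X winning at [(0,1,1)]: False

[(0,1,1)] X move#1: h1:-1:-1/(0,0,1)*, h2:-1:-1/(0,1,0)
[(0,0,1)] O move#2: h2:-1:+1/(0,0,0)*
[(0,0,0)] end (terminal -1, X#3); searched (0,1,1) to 5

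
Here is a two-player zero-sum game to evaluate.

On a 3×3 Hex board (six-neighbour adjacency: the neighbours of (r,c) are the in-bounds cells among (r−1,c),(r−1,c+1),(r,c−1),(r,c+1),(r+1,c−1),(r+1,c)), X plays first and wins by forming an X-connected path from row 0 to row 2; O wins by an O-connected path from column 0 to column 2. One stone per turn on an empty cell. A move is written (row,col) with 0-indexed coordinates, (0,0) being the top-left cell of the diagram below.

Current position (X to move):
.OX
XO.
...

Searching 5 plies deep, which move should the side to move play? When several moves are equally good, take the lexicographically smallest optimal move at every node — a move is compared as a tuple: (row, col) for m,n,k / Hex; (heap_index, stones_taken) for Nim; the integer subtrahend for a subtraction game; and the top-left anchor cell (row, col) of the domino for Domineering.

X's best at [.OX/XO./...]: (0,0)

ply 1, X at .OX/XO./... | (0,0)=+1→XOX/XO./...*; (1,2)=+1→.OX/XOX/...; (2,0)=+1→.OX/XO./X..; (2,1)=-1→.OX/XO./.X.; (2,2)=-1→.OX/XO./..X
ply 2, O at XOX/XO./... | (1,2)=-1→XOX/XOO/...*; (2,0)=-1→XOX/XO./O..; (2,1)=-1→XOX/XO./.O.; (2,2)=-1→XOX/XO./..O
ply 3, X at XOX/XOO/... | (2,0)=+1→XOX/XOO/X..*; (2,1)=-1→XOX/XOO/.X.; (2,2)=-1→XOX/XOO/..X
ply 4: XOX/XOO/X.. is terminal -1 (O); from .OX/XO./... depth 5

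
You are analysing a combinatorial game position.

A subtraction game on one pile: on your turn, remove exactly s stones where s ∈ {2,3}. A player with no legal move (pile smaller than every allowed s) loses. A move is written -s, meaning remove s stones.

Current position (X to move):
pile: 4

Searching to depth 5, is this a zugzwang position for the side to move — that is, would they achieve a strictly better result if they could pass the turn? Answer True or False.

[4] X move#1: -2:-1/2, -3:+1/1*
[1] end (terminal -1, O#2); searched 4 to 5
pass branch (O moves first from the same position):
  | [4] O move#1: -2:-1/2, -3:+1/1*
  | [1] end (terminal -1, X#2); searched 4 to 5
X moving scores +1; X passing scores -1

zugzwang(4, X) = False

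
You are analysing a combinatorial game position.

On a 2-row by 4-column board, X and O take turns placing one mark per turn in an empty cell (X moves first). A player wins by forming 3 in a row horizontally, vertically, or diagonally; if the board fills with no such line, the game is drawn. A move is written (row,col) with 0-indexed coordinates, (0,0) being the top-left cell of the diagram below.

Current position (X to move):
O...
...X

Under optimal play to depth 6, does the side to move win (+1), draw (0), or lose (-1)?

[O.../...X] X move#1: (0,1):+0/OX../...X*, (0,2):+0/O.X./...X, (0,3):+0/O..X/...X, (1,0):+0/O.../X..X, (1,1):+0/O.../.X.X, (1,2):+0/O.../..XX
[OX../...X] O move#2: (0,2):+0/OXO./...X*, (0,3):+0/OX.O/...X, (1,0):+0/OX../O..X, (1,1):+0/OX../.O.X, (1,2):+0/OX../..OX
[OXO./...X] X move#3: (0,3):+0/OXOX/...X*, (1,0):+0/OXO./X..X, (1,1):+0/OXO./.X.X, (1,2):+0/OXO./..XX
[OXOX/...X] O move#4: (1,0):+0/OXOX/O..X*, (1,1):+0/OXOX/.O.X, (1,2):+0/OXOX/..OX
[OXOX/O..X] X move#5: (1,1):+0/OXOX/OX.X*, (1,2):+0/OXOX/O.XX
[OXOX/OX.X] O move#6: (1,2):+0/OXOX/OXOX*
[OXOX/OXOX] end (terminal +0, X#7); searched O.../...X to 6

value(O.../...X, X) = 0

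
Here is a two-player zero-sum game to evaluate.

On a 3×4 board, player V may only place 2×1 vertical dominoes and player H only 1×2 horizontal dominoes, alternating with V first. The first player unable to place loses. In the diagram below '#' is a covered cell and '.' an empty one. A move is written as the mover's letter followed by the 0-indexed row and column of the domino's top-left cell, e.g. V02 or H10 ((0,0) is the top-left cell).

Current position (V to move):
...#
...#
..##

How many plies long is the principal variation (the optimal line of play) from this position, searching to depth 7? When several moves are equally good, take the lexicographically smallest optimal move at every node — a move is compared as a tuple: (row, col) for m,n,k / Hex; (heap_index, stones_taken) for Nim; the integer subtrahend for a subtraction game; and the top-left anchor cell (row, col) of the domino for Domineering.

p1 V@[...#/...#/..##]: V00[#..#/#..#/..##]-1 V01[.#.#/.#.#/..##]+1* V02[..##/..##/..##]-1 V10[...#/#..#/#.##]-1 V11[...#/.#.#/.###]+1
p2 H@[.#.#/.#.#/..##]: H20[.#.#/.#.#/####]-1*
p3 V@[.#.#/.#.#/####]: V00[##.#/##.#/####]+1* V02[.###/.###/####]+1
p4 H@[##.#/##.#/####] terminal -1; root [...#/...#/..##] d7

PV length from [...#/...#/..##]: 3 plies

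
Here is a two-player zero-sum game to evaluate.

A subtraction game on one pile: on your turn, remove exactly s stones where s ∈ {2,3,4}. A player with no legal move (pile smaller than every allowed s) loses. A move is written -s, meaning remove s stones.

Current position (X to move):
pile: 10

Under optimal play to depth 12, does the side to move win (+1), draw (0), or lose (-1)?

value(10, X) = +1

p1 X@[10]: -2[8]-1 -3[7]+1* -4[6]+1
p2 O@[7]: -2[5]-1* -3[4]-1 -4[3]-1
p3 X@[5]: -2[3]-1 -3[2]-1 -4[1]+1*
p4 O@[1] terminal -1; root [10] d12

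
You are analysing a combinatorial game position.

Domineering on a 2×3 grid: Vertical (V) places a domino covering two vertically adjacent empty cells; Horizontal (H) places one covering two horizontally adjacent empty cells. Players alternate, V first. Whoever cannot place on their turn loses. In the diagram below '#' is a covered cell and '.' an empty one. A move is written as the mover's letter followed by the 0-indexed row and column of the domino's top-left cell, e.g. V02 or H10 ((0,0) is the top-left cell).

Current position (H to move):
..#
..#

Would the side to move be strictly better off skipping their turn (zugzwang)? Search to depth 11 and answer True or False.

ply 1, H at ..#/..# | H00=+1→###/..#*; H10=+1→..#/###
ply 2: ###/..# is terminal -1 (V); from ..#/..# depth 11
pass branch (V moves first from the same position):
  | ply 1, V at ..#/..# | V00=+1→#.#/#.#*; V01=+1→.##/.##
  | ply 2: #.#/#.# is terminal -1 (H); from ..#/..# depth 11
H moving scores +1; H passing scores -1

zugzwang(..#/..#, H) = False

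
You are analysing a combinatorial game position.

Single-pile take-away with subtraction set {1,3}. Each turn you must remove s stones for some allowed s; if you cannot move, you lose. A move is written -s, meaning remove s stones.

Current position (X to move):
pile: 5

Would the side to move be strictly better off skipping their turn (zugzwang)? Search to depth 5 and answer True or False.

ply 1, X at 5 | -1=+1→4*; -3=+1→2
ply 2, O at 4 | -1=-1→3*; -3=-1→1
ply 3, X at 3 | -1=+1→2*; -3=+1→0
ply 4, O at 2 | -1=-1→1*
ply 5, X at 1 | -1=+1→0*
ply 6: 0 is terminal -1 (O); from 5 depth 5
suppose X passes — search the same position with O to move:
pass> ply 1, O at 5 | -1=+1→4*; -3=+1→2
pass> ply 2, X at 4 | -1=-1→3*; -3=-1→1
pass> ply 3, O at 3 | -1=+1→2*; -3=+1→0
pass> ply 4, X at 2 | -1=-1→1*
pass> ply 5, O at 1 | -1=+1→0*
pass> ply 6: 0 is terminal -1 (X); from 5 depth 5
for X: play +1, pass -1

zugzwang(5, X) = False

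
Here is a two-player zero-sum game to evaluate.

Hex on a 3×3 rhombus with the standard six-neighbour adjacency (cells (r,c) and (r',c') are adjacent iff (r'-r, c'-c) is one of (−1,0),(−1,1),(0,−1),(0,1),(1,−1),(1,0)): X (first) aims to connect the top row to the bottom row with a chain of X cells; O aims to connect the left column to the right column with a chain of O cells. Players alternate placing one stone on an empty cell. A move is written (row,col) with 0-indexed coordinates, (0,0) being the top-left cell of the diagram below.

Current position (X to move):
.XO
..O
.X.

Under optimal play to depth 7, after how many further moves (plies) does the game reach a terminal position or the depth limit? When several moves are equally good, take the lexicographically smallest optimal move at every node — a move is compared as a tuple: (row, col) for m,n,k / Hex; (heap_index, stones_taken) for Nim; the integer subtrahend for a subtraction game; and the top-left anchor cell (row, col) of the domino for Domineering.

PV length from [.XO/..O/.X.]: 3 plies

ply 1, X at .XO/..O/.X. | (0,0)=-1→XXO/..O/.X.; (1,0)=+1→.XO/X.O/.X.*; (1,1)=+1→.XO/.XO/.X.; (2,0)=+1→.XO/..O/XX.; (2,2)=-1→.XO/..O/.XX
ply 2, O at .XO/X.O/.X. | (0,0)=-1→OXO/X.O/.X.*; (1,1)=-1→.XO/XOO/.X.; (2,0)=-1→.XO/X.O/OX.; (2,2)=-1→.XO/X.O/.XO
ply 3, X at OXO/X.O/.X. | (1,1)=+1→OXO/XXO/.X.*; (2,0)=+1→OXO/X.O/XX.; (2,2)=+1→OXO/X.O/.XX
ply 4: OXO/XXO/.X. is terminal -1 (O); from .XO/..O/.X. depth 7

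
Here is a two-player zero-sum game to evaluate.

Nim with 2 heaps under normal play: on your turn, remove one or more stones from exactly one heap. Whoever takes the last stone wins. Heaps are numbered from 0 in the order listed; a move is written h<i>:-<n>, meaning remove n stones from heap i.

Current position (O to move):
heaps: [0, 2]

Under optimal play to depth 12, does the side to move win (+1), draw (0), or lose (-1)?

p1 O@[(0,2)]: h1:-1[(0,1)]-1 h1:-2[(0,0)]+1*
p2 X@[(0,0)] terminal -1; root [(0,2)] d12

value((0,2), O) = +1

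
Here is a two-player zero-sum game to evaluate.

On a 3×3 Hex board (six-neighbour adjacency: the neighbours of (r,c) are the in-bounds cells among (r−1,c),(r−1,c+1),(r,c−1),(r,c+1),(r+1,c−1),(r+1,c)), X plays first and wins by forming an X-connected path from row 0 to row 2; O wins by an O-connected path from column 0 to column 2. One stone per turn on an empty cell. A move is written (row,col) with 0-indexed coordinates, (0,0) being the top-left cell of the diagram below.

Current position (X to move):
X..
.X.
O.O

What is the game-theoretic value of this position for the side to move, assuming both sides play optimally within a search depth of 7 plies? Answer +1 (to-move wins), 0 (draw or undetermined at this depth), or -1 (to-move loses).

value(X../.X./O.O, X) = +1

p1 X@[X../.X./O.O]: (0,1)[XX./.X./O.O]-1 (0,2)[X.X/.X./O.O]-1 (1,0)[X../XX./O.O]-1 (1,2)[X../.XX/O.O]-1 (2,1)[X../.X./OXO]+1*
p2 O@[X../.X./OXO]: (0,1)[XO./.X./OXO]-1* (0,2)[X.O/.X./OXO]-1 (1,0)[X../OX./OXO]-1 (1,2)[X../.XO/OXO]-1
p3 X@[XO./.X./OXO]: (0,2)[XOX/.X./OXO]+1* (1,0)[XO./XX./OXO]+1 (1,2)[XO./.XX/OXO]+1
p4 O@[XOX/.X./OXO] terminal -1; root [X../.X./O.O] d7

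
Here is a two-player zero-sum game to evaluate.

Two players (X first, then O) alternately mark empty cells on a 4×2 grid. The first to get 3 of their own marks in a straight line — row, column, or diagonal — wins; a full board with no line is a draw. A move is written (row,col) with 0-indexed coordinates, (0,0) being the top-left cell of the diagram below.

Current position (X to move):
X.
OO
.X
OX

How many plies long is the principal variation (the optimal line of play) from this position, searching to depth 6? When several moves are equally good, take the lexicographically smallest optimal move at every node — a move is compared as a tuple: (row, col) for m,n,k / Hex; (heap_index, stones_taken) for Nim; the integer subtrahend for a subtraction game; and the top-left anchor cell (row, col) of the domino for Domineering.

ply 1, X at X./OO/.X/OX | (0,1)=-1→XX/OO/.X/OX; (2,0)=+0→X./OO/XX/OX*
ply 2, O at X./OO/XX/OX | (0,1)=+0→XO/OO/XX/OX*
ply 3: XO/OO/XX/OX is terminal +0 (X); from X./OO/.X/OX depth 6

PV length from [X./OO/.X/OX]: 2 plies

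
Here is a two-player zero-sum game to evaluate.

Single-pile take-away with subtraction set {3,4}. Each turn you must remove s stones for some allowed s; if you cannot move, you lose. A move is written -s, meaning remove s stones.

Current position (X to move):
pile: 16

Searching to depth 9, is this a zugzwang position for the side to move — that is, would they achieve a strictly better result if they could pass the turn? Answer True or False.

[16] X move#1: -3:-1/13*, -4:-1/12
[13] O move#2: -3:-1/10, -4:+1/9*
[9] X move#3: -3:-1/6*, -4:-1/5
[6] O move#4: -3:-1/3, -4:+1/2*
[2] end (terminal -1, X#5); searched 16 to 9
pass branch (O moves first from the same position):
  | [16] O move#1: -3:-1/13*, -4:-1/12
  | [13] X move#2: -3:-1/10, -4:+1/9*
  | [9] O move#3: -3:-1/6*, -4:-1/5
  | [6] X move#4: -3:-1/3, -4:+1/2*
  | [2] end (terminal -1, O#5); searched 16 to 9
X moving scores -1; X passing scores +1

zugzwang(16, X) = True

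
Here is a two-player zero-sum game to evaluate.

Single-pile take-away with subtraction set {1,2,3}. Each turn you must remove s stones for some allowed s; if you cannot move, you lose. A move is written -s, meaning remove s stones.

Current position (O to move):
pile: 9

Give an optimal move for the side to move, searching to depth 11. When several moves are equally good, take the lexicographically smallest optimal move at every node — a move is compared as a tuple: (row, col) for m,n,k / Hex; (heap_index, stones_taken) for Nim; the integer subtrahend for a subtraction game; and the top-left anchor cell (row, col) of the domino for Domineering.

[9] O move#1: -1:+1/8*, -2:-1/7, -3:-1/6
[8] X move#2: -1:-1/7*, -2:-1/6, -3:-1/5
[7] O move#3: -1:-1/6, -2:-1/5, -3:+1/4*
[4] X move#4: -1:-1/3*, -2:-1/2, -3:-1/1
[3] O move#5: -1:-1/2, -2:-1/1, -3:+1/0*
[0] end (terminal -1, X#6); searched 9 to 11

O's best at [9]: -1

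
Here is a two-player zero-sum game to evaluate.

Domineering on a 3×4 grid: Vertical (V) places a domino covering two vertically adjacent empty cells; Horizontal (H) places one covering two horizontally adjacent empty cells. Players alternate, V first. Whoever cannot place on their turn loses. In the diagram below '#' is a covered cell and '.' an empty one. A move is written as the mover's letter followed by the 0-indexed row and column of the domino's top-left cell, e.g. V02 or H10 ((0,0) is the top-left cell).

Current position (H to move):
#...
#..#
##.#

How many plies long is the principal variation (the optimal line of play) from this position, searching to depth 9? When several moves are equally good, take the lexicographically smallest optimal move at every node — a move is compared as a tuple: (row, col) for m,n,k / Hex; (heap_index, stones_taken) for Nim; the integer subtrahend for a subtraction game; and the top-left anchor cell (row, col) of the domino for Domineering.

[#.../#..#/##.#] H move#1: H01:-1/###./#..#/##.#, H02:-1/#.##/#..#/##.#, H11:+1/#.../####/##.#*
[#.../####/##.#] end (terminal -1, V#2); searched #.../#..#/##.# to 9

PV length from [#.../#..#/##.#]: 1 ply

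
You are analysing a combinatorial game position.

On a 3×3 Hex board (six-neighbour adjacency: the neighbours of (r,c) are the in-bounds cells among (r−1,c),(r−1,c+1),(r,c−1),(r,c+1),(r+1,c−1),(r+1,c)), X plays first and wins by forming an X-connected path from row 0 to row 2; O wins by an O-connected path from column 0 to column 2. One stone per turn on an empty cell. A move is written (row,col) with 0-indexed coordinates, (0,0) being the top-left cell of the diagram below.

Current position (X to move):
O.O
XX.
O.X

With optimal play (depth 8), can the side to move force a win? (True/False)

ply 1, X at O.O/XX./O.X | (0,1)=+1→OXO/XX./O.X*; (1,2)=-1→O.O/XXX/O.X; (2,1)=-1→O.O/XX./OXX
ply 2, O at OXO/XX./O.X | (1,2)=-1→OXO/XXO/O.X*; (2,1)=-1→OXO/XX./OOX
ply 3, X at OXO/XXO/O.X | (2,1)=+1→OXO/XXO/OXX*
ply 4: OXO/XXO/OXX is terminal -1 (O); from O.O/XX./O.X depth 8

X winning at [O.O/XX./O.X]: True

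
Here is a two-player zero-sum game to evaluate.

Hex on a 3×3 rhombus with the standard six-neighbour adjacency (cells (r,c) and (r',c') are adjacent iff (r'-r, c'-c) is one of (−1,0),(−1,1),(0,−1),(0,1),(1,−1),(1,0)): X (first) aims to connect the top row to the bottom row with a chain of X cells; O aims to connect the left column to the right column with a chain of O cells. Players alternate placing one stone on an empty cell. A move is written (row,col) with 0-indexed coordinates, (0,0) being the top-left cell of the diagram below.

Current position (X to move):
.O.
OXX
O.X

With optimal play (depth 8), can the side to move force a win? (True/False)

ply 1, X at .O./OXX/O.X | (0,0)=-1→XO./OXX/O.X; (0,2)=+1→.OX/OXX/O.X*; (2,1)=-1→.O./OXX/OXX
ply 2: .OX/OXX/O.X is terminal -1 (O); from .O./OXX/O.X depth 8

X winning at [.O./OXX/O.X]: True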